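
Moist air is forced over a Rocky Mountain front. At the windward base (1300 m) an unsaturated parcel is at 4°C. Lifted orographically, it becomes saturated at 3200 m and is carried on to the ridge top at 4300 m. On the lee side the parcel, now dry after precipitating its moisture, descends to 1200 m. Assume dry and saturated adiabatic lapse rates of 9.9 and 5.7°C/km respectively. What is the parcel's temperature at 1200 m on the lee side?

9.61°C

1300 → 3200 m (dry, 9.9°C/km): ΔT = -9.9 × 1.9 = -18.81°C → T = -14.81°C
3200 → 4300 m (saturated, 5.7°C/km): ΔT = -5.7 × 1.1 = -6.27°C → T = -21.08°C
4300 → 1200 m (dry descent, 9.9°C/km): ΔT = +9.9 × 3.1 = +30.69°C → T = 9.61°C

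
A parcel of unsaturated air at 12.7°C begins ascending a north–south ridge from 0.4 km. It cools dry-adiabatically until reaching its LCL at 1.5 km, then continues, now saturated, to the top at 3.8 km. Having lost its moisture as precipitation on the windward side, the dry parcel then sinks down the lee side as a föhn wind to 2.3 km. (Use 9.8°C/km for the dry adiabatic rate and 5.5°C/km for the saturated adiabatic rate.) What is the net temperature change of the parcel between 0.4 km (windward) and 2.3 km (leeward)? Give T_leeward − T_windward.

-8.73°C

400 → 1500 m (dry, 9.8°C/km): ΔT = -9.8 × 1.1 = -10.78°C → T = 1.92°C
1500 → 3800 m (saturated, 5.5°C/km): ΔT = -5.5 × 2.3 = -12.65°C → T = -10.73°C
3800 → 2300 m (dry descent, 9.8°C/km): ΔT = +9.8 × 1.5 = +14.7°C → T = 3.97°C
Net change vs windward start: 3.97 − 12.7 = -8.73°C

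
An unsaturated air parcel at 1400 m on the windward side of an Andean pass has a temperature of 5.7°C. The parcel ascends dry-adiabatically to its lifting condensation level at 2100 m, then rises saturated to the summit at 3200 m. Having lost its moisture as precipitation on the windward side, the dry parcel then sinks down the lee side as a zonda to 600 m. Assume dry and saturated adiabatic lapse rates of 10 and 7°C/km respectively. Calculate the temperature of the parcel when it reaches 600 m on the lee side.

17°C

Dry to 2100 m: -10 × 0.7 km = -7°C, so T = -1.3°C.
Saturated to 3200 m: -7 × 1.1 km = -7.7°C, so T = -9°C.
Dry descent to 600 m: +10 × 2.6 km = +26°C, so T = 17°C.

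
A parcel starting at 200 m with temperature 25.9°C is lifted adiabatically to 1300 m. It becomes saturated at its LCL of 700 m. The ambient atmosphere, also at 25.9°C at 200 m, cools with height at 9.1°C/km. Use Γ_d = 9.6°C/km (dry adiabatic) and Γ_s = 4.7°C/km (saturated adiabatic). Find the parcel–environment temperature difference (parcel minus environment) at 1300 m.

Parcel:
  Dry to 700 m: -9.6 × 0.5 km = -4.8°C, so T = 21.1°C.
  Saturated to 1300 m: -4.7 × 0.6 km = -2.82°C, so T = 18.28°C.
Environment:
  Environment to 1300 m: -9.1 × 1.1 km = -10.01°C, so T = 15.89°C.
T_parcel − T_env = 18.28 − 15.89 = +2.39°C

+2.39°C (parcel warmer than environment)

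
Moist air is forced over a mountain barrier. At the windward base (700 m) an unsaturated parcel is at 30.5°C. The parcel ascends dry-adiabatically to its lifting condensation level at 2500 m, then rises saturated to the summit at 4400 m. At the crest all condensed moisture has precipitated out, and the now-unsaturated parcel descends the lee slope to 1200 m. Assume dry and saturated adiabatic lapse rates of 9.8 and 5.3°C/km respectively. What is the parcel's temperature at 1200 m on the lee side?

700–2500 m, dry: Δz = 1.8 km ⇒ ΔT = -17.64°C; T = 12.86°C
2500–4400 m, saturated: Δz = 1.9 km ⇒ ΔT = -10.07°C; T = 2.79°C
4400–1200 m, dry descent: Δz = 3.2 km ⇒ ΔT = +31.36°C; T = 34.15°C

34.15°C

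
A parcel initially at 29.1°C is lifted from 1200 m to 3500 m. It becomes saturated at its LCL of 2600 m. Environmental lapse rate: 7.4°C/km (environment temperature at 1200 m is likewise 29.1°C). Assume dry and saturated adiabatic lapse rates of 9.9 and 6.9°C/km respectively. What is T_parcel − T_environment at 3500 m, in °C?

-3.05°C (parcel cooler than environment)

Parcel:
  1200 → 2600 m (dry, 9.9°C/km): ΔT = -9.9 × 1.4 = -13.86°C → T = 15.24°C
  2600 → 3500 m (saturated, 6.9°C/km): ΔT = -6.9 × 0.9 = -6.21°C → T = 9.03°C
Environment:
  1200 → 3500 m (environment, 7.4°C/km): ΔT = -7.4 × 2.3 = -17.02°C → T = 12.08°C
T_parcel − T_env = 9.03 − 12.08 = -3.05°C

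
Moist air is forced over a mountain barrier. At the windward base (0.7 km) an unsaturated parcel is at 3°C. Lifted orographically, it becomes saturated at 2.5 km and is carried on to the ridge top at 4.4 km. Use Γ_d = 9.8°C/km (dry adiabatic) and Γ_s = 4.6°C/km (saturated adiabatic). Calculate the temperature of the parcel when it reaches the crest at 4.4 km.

-23.38°C

From 700 m to 2500 m (dry): cools by 9.8 × 1.8 = 17.64°C, giving -14.64°C.
From 2500 m to 4400 m (saturated): cools by 4.6 × 1.9 = 8.74°C, giving -23.38°C.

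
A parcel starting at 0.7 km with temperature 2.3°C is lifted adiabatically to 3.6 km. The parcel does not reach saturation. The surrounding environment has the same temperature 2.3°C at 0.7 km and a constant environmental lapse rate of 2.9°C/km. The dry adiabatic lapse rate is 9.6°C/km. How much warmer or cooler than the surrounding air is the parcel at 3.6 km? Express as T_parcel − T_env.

-19.43°C (parcel cooler than environment)

Parcel:
  From 700 m to 3600 m (dry): cools by 9.6 × 2.9 = 27.84°C, giving -25.54°C.
Environment:
  From 700 m to 3600 m (environment): cools by 2.9 × 2.9 = 8.41°C, giving -6.11°C.
T_parcel − T_env = -25.54 − (-6.11) = -19.43°C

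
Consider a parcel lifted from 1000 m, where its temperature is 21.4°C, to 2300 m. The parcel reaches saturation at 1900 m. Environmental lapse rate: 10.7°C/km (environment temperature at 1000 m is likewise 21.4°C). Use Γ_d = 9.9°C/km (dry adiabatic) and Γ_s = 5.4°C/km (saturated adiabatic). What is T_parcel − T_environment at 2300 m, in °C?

+2.84°C (parcel warmer than environment)

Parcel:
  Dry to 1900 m: -9.9 × 0.9 km = -8.91°C, so T = 12.49°C.
  Saturated to 2300 m: -5.4 × 0.4 km = -2.16°C, so T = 10.33°C.
Environment:
  Environment to 2300 m: -10.7 × 1.3 km = -13.91°C, so T = 7.49°C.
T_parcel − T_env = 10.33 − 7.49 = +2.84°C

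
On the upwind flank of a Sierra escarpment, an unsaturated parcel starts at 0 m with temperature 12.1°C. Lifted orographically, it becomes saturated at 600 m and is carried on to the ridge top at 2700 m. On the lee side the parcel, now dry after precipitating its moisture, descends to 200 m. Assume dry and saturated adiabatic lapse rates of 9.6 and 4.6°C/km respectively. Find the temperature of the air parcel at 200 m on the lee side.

20.68°C

0–600 m, dry: Δz = 0.6 km ⇒ ΔT = -5.76°C; T = 6.34°C
600–2700 m, saturated: Δz = 2.1 km ⇒ ΔT = -9.66°C; T = -3.32°C
2700–200 m, dry descent: Δz = 2.5 km ⇒ ΔT = +24°C; T = 20.68°C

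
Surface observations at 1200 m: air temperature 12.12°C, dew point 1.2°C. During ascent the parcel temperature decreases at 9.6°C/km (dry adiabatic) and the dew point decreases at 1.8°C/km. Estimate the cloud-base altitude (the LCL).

2600 m

T and T_d converge at 9.6 − 1.8 = 7.8°C per km
Height above start = (12.12 − 1.2) / 7.8 = 1.4 km
LCL altitude = 1200 m + 1400 m = 2600 m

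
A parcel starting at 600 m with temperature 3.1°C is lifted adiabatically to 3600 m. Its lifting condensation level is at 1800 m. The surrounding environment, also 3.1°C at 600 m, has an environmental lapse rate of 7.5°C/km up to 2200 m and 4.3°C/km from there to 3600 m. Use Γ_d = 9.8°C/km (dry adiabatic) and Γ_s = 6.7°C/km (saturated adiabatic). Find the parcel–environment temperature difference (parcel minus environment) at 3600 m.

Parcel:
  Dry to 1800 m: -9.8 × 1.2 km = -11.76°C, so T = -8.66°C.
  Saturated to 3600 m: -6.7 × 1.8 km = -12.06°C, so T = -20.72°C.
Environment:
  Environment, lower layer to 2200 m: -7.5 × 1.6 km = -12°C, so T = -8.9°C.
  Environment, upper layer to 3600 m: -4.3 × 1.4 km = -6.02°C, so T = -14.92°C.
T_parcel − T_env = -20.72 − (-14.92) = -5.8°C

-5.8°C (parcel cooler than environment)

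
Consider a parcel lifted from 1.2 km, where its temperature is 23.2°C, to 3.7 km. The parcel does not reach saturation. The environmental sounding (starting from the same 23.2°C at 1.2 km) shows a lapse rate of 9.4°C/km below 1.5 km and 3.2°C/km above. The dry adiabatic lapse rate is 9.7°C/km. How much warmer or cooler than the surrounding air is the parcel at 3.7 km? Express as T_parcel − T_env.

-14.39°C (parcel cooler than environment)

Parcel:
  1200–3700 m, dry: Δz = 2.5 km ⇒ ΔT = -24.25°C; T = -1.05°C
Environment:
  1200–1500 m, environment, lower layer: Δz = 0.3 km ⇒ ΔT = -2.82°C; T = 20.38°C
  1500–3700 m, environment, upper layer: Δz = 2.2 km ⇒ ΔT = -7.04°C; T = 13.34°C
T_parcel − T_env = -1.05 − 13.34 = -14.39°C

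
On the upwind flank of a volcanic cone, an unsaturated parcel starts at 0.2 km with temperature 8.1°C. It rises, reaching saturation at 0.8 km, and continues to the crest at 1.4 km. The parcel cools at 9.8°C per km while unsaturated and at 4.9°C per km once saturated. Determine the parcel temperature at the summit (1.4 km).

From 200 m to 800 m (dry): cools by 9.8 × 0.6 = 5.88°C, giving 2.22°C.
From 800 m to 1400 m (saturated): cools by 4.9 × 0.6 = 2.94°C, giving -0.72°C.

-0.72°C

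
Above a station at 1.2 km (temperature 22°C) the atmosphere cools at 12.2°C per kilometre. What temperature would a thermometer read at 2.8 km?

2.48°C

1200–2800 m, environmental: Δz = 1.6 km ⇒ ΔT = -19.52°C; T = 2.48°C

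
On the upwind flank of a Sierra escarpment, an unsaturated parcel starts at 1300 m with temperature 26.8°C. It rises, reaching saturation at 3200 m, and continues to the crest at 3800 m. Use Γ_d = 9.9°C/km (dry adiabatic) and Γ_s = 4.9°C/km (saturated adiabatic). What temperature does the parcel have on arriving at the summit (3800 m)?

1300 → 3200 m (dry, 9.9°C/km): ΔT = -9.9 × 1.9 = -18.81°C → T = 7.99°C
3200 → 3800 m (saturated, 4.9°C/km): ΔT = -4.9 × 0.6 = -2.94°C → T = 5.05°C

5.05°C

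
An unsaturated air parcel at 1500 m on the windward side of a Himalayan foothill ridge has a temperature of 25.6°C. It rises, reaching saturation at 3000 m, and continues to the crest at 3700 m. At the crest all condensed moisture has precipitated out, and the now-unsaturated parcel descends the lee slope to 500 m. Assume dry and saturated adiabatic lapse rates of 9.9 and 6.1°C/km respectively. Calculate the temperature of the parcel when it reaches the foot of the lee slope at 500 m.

38.16°C

Dry to 3000 m: -9.9 × 1.5 km = -14.85°C, so T = 10.75°C.
Saturated to 3700 m: -6.1 × 0.7 km = -4.27°C, so T = 6.48°C.
Dry descent to 500 m: +9.9 × 3.2 km = +31.68°C, so T = 38.16°C.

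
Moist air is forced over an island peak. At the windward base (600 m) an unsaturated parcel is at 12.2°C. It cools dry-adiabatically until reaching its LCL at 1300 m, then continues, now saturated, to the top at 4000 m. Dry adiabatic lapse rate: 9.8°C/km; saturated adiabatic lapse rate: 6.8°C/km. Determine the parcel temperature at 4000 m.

-13.02°C

600–1300 m, dry: Δz = 0.7 km ⇒ ΔT = -6.86°C; T = 5.34°C
1300–4000 m, saturated: Δz = 2.7 km ⇒ ΔT = -18.36°C; T = -13.02°C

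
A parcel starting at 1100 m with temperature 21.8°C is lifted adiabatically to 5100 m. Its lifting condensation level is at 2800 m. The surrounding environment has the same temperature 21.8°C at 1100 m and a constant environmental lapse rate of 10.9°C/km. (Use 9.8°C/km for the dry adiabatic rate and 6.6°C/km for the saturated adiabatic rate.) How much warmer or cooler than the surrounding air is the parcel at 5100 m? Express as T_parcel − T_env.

+11.76°C (parcel warmer than environment)

Parcel:
  Dry to 2800 m: -9.8 × 1.7 km = -16.66°C, so T = 5.14°C.
  Saturated to 5100 m: -6.6 × 2.3 km = -15.18°C, so T = -10.04°C.
Environment:
  Environment to 5100 m: -10.9 × 4 km = -43.6°C, so T = -21.8°C.
T_parcel − T_env = -10.04 − (-21.8) = +11.76°C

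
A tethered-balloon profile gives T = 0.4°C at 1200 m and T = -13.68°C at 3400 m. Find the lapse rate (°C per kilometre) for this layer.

Γ = −ΔT/Δz = (0.4 − (-13.68)) / (3400 − 1200) m
  = 14.08°C / 2.2 km = 6.4°C/km

6.4°C/km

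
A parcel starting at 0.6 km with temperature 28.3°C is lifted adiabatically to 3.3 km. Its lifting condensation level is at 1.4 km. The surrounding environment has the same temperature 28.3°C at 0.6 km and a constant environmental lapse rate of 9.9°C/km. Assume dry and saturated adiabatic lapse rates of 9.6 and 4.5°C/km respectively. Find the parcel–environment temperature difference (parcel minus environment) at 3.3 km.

Parcel:
  600 → 1400 m (dry, 9.6°C/km): ΔT = -9.6 × 0.8 = -7.68°C → T = 20.62°C
  1400 → 3300 m (saturated, 4.5°C/km): ΔT = -4.5 × 1.9 = -8.55°C → T = 12.07°C
Environment:
  600 → 3300 m (environment, 9.9°C/km): ΔT = -9.9 × 2.7 = -26.73°C → T = 1.57°C
T_parcel − T_env = 12.07 − 1.57 = +10.5°C

+10.5°C (parcel warmer than environment)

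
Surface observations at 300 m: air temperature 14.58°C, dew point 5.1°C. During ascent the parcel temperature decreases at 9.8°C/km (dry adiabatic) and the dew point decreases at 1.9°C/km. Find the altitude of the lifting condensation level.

T and T_d converge at 9.8 − 1.9 = 7.9°C per km
Height above start = (14.58 − 5.1) / 7.9 = 1.2 km
LCL altitude = 300 m + 1200 m = 1500 m

1500 m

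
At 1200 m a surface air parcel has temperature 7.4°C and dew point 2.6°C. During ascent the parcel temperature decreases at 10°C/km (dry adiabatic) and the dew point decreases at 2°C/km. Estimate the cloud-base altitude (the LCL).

1800 m

T and T_d converge at 10 − 2 = 8°C per km
Height above start = (7.4 − 2.6) / 8 = 0.6 km
LCL altitude = 1200 m + 600 m = 1800 m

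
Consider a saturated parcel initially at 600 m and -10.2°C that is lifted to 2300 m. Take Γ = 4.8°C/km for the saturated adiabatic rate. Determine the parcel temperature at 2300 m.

-18.36°C

Saturated adiabatic to 2300 m: -4.8 × 1.7 km = -8.16°C, so T = -18.36°C.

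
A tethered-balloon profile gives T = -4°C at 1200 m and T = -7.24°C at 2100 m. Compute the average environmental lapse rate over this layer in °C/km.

3.6°C/km

Γ = −ΔT/Δz = (-4 − (-7.24)) / (2100 − 1200) m
  = 3.24°C / 0.9 km = 3.6°C/km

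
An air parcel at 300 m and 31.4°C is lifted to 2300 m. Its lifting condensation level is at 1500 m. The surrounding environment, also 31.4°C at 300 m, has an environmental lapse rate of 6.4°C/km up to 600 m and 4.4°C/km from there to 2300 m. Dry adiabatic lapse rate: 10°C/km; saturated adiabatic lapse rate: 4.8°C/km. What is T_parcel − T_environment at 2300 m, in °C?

-6.44°C (parcel cooler than environment)

Parcel:
  Dry to 1500 m: -10 × 1.2 km = -12°C, so T = 19.4°C.
  Saturated to 2300 m: -4.8 × 0.8 km = -3.84°C, so T = 15.56°C.
Environment:
  Environment, lower layer to 600 m: -6.4 × 0.3 km = -1.92°C, so T = 29.48°C.
  Environment, upper layer to 2300 m: -4.4 × 1.7 km = -7.48°C, so T = 22°C.
T_parcel − T_env = 15.56 − 22 = -6.44°C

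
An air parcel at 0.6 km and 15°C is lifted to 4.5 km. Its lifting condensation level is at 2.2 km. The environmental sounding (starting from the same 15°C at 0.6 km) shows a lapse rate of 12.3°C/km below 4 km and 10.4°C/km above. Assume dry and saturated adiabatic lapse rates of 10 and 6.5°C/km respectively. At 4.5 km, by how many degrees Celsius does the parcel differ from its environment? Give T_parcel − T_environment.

Parcel:
  600–2200 m, dry: Δz = 1.6 km ⇒ ΔT = -16°C; T = -1°C
  2200–4500 m, saturated: Δz = 2.3 km ⇒ ΔT = -14.95°C; T = -15.95°C
Environment:
  600–4000 m, environment, lower layer: Δz = 3.4 km ⇒ ΔT = -41.82°C; T = -26.82°C
  4000–4500 m, environment, upper layer: Δz = 0.5 km ⇒ ΔT = -5.2°C; T = -32.02°C
T_parcel − T_env = -15.95 − (-32.02) = +16.07°C

+16.07°C (parcel warmer than environment)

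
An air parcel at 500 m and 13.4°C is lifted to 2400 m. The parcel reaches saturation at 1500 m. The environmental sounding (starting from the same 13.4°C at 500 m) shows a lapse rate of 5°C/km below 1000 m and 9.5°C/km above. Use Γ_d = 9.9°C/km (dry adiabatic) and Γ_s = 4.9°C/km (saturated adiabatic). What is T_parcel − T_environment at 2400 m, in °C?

Parcel:
  500–1500 m, dry: Δz = 1 km ⇒ ΔT = -9.9°C; T = 3.5°C
  1500–2400 m, saturated: Δz = 0.9 km ⇒ ΔT = -4.41°C; T = -0.91°C
Environment:
  500–1000 m, environment, lower layer: Δz = 0.5 km ⇒ ΔT = -2.5°C; T = 10.9°C
  1000–2400 m, environment, upper layer: Δz = 1.4 km ⇒ ΔT = -13.3°C; T = -2.4°C
T_parcel − T_env = -0.91 − (-2.4) = +1.49°C

+1.49°C (parcel warmer than environment)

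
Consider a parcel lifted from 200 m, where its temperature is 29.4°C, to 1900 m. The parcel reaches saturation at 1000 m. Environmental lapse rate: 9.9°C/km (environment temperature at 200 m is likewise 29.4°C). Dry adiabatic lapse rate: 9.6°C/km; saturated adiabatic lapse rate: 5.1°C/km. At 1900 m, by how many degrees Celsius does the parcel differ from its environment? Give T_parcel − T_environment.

Parcel:
  200 → 1000 m (dry, 9.6°C/km): ΔT = -9.6 × 0.8 = -7.68°C → T = 21.72°C
  1000 → 1900 m (saturated, 5.1°C/km): ΔT = -5.1 × 0.9 = -4.59°C → T = 17.13°C
Environment:
  200 → 1900 m (environment, 9.9°C/km): ΔT = -9.9 × 1.7 = -16.83°C → T = 12.57°C
T_parcel − T_env = 17.13 − 12.57 = +4.56°C

+4.56°C (parcel warmer than environment)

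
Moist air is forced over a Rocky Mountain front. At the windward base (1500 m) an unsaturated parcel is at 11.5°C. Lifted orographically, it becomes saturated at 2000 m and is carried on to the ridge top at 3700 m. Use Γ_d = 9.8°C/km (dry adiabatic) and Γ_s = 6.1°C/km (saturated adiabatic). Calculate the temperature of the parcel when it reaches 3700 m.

1500 → 2000 m (dry, 9.8°C/km): ΔT = -9.8 × 0.5 = -4.9°C → T = 6.6°C
2000 → 3700 m (saturated, 6.1°C/km): ΔT = -6.1 × 1.7 = -10.37°C → T = -3.77°C

-3.77°C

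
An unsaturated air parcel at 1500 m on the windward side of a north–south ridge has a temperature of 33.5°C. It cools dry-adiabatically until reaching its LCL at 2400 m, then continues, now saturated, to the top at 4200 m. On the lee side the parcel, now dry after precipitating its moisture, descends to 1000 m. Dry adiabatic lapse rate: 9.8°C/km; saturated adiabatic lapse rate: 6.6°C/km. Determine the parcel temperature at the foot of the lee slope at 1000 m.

1500–2400 m, dry: Δz = 0.9 km ⇒ ΔT = -8.82°C; T = 24.68°C
2400–4200 m, saturated: Δz = 1.8 km ⇒ ΔT = -11.88°C; T = 12.8°C
4200–1000 m, dry descent: Δz = 3.2 km ⇒ ΔT = +31.36°C; T = 44.16°C

44.16°C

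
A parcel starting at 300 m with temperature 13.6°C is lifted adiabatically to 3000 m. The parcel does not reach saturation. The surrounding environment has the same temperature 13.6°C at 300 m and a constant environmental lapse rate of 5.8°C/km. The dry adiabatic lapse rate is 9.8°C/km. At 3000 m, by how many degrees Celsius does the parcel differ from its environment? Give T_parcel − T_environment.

-10.8°C (parcel cooler than environment)

Parcel:
  300–3000 m, dry: Δz = 2.7 km ⇒ ΔT = -26.46°C; T = -12.86°C
Environment:
  300–3000 m, environment: Δz = 2.7 km ⇒ ΔT = -15.66°C; T = -2.06°C
T_parcel − T_env = -12.86 − (-2.06) = -10.8°C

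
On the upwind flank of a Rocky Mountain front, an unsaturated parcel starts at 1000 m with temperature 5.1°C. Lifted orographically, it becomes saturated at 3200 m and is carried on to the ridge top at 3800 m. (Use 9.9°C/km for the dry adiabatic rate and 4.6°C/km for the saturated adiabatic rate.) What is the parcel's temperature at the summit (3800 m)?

1000–3200 m, dry: Δz = 2.2 km ⇒ ΔT = -21.78°C; T = -16.68°C
3200–3800 m, saturated: Δz = 0.6 km ⇒ ΔT = -2.76°C; T = -19.44°C

-19.44°C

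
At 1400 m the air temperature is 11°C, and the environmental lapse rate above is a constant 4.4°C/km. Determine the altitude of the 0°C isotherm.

Height above start = (11 − 0) / 4.4 = 2.5 km
Altitude = 1400 m + 2500 m = 3900 m

3900 m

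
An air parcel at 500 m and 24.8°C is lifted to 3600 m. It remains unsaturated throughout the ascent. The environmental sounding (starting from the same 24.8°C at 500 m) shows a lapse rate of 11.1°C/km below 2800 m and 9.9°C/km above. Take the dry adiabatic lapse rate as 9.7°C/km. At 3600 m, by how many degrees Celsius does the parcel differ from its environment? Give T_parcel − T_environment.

Parcel:
  From 500 m to 3600 m (dry): cools by 9.7 × 3.1 = 30.07°C, giving -5.27°C.
Environment:
  From 500 m to 2800 m (environment, lower layer): cools by 11.1 × 2.3 = 25.53°C, giving -0.73°C.
  From 2800 m to 3600 m (environment, upper layer): cools by 9.9 × 0.8 = 7.92°C, giving -8.65°C.
T_parcel − T_env = -5.27 − (-8.65) = +3.38°C

+3.38°C (parcel warmer than environment)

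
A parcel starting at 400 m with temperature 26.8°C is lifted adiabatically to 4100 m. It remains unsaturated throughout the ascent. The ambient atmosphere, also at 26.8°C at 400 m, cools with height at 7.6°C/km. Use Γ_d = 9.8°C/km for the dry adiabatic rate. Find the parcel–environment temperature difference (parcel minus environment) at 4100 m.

Parcel:
  From 400 m to 4100 m (dry): cools by 9.8 × 3.7 = 36.26°C, giving -9.46°C.
Environment:
  From 400 m to 4100 m (environment): cools by 7.6 × 3.7 = 28.12°C, giving -1.32°C.
T_parcel − T_env = -9.46 − (-1.32) = -8.14°C

-8.14°C (parcel cooler than environment)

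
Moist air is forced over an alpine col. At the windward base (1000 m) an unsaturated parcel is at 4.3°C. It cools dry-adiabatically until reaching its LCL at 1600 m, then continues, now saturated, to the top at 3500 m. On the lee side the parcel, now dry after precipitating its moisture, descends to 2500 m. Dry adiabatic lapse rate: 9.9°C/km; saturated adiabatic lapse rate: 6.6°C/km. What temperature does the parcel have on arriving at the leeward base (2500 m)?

-4.28°C

1000 → 1600 m (dry, 9.9°C/km): ΔT = -9.9 × 0.6 = -5.94°C → T = -1.64°C
1600 → 3500 m (saturated, 6.6°C/km): ΔT = -6.6 × 1.9 = -12.54°C → T = -14.18°C
3500 → 2500 m (dry descent, 9.9°C/km): ΔT = +9.9 × 1 = +9.9°C → T = -4.28°C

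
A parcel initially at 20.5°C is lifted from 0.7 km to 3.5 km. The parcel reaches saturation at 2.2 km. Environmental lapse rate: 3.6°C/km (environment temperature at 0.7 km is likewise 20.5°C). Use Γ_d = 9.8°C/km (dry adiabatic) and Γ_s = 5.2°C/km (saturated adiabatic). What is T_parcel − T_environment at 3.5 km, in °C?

Parcel:
  From 700 m to 2200 m (dry): cools by 9.8 × 1.5 = 14.7°C, giving 5.8°C.
  From 2200 m to 3500 m (saturated): cools by 5.2 × 1.3 = 6.76°C, giving -0.96°C.
Environment:
  From 700 m to 3500 m (environment): cools by 3.6 × 2.8 = 10.08°C, giving 10.42°C.
T_parcel − T_env = -0.96 − 10.42 = -11.38°C

-11.38°C (parcel cooler than environment)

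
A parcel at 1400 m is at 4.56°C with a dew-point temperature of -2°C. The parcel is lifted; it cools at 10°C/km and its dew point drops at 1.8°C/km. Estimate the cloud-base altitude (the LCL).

T and T_d converge at 10 − 1.8 = 8.2°C per km
Height above start = (4.56 − (-2)) / 8.2 = 0.8 km
LCL altitude = 1400 m + 800 m = 2200 m

2200 m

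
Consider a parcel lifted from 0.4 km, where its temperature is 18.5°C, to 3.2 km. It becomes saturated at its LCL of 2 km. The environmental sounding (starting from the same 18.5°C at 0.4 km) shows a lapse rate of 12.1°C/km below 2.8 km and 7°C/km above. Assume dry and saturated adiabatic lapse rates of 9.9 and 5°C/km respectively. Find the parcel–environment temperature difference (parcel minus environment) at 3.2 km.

Parcel:
  From 400 m to 2000 m (dry): cools by 9.9 × 1.6 = 15.84°C, giving 2.66°C.
  From 2000 m to 3200 m (saturated): cools by 5 × 1.2 = 6°C, giving -3.34°C.
Environment:
  From 400 m to 2800 m (environment, lower layer): cools by 12.1 × 2.4 = 29.04°C, giving -10.54°C.
  From 2800 m to 3200 m (environment, upper layer): cools by 7 × 0.4 = 2.8°C, giving -13.34°C.
T_parcel − T_env = -3.34 − (-13.34) = +10°C

+10°C (parcel warmer than environment)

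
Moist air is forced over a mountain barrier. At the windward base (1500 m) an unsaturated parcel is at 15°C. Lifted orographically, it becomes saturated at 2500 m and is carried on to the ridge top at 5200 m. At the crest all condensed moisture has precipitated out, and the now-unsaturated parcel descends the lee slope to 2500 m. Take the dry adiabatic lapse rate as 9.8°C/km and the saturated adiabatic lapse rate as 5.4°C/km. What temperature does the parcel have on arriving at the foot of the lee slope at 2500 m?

1500 → 2500 m (dry, 9.8°C/km): ΔT = -9.8 × 1 = -9.8°C → T = 5.2°C
2500 → 5200 m (saturated, 5.4°C/km): ΔT = -5.4 × 2.7 = -14.58°C → T = -9.38°C
5200 → 2500 m (dry descent, 9.8°C/km): ΔT = +9.8 × 2.7 = +26.46°C → T = 17.08°C

17.08°C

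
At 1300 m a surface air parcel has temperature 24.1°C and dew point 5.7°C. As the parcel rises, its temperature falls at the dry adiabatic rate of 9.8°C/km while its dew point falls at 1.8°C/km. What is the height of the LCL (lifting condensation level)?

T and T_d converge at 9.8 − 1.8 = 8°C per km
Height above start = (24.1 − 5.7) / 8 = 2.3 km
LCL altitude = 1300 m + 2300 m = 3600 m

3600 m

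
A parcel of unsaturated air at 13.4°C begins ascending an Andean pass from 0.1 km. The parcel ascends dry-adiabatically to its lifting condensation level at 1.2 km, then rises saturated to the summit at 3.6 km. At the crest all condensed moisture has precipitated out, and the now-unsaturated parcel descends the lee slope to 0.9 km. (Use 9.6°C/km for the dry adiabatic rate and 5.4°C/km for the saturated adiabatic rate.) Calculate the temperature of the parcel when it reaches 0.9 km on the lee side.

15.8°C

100–1200 m, dry: Δz = 1.1 km ⇒ ΔT = -10.56°C; T = 2.84°C
1200–3600 m, saturated: Δz = 2.4 km ⇒ ΔT = -12.96°C; T = -10.12°C
3600–900 m, dry descent: Δz = 2.7 km ⇒ ΔT = +25.92°C; T = 15.8°C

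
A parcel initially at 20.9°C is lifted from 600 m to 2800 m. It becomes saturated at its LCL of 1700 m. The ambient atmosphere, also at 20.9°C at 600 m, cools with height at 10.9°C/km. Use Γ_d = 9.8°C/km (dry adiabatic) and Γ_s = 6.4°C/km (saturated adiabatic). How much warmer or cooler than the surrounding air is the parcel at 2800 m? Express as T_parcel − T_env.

Parcel:
  600 → 1700 m (dry, 9.8°C/km): ΔT = -9.8 × 1.1 = -10.78°C → T = 10.12°C
  1700 → 2800 m (saturated, 6.4°C/km): ΔT = -6.4 × 1.1 = -7.04°C → T = 3.08°C
Environment:
  600 → 2800 m (environment, 10.9°C/km): ΔT = -10.9 × 2.2 = -23.98°C → T = -3.08°C
T_parcel − T_env = 3.08 − (-3.08) = +6.16°C

+6.16°C (parcel warmer than environment)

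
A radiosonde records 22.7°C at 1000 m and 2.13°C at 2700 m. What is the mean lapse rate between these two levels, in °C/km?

Γ = −ΔT/Δz = (22.7 − 2.13) / (2700 − 1000) m
  = 20.57°C / 1.7 km = 12.1°C/km

12.1°C/km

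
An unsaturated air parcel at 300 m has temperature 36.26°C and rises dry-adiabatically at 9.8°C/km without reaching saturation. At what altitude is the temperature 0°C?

Height above start = (36.26 − 0) / 9.8 = 3.7 km
Altitude = 300 m + 3700 m = 4000 m

4000 m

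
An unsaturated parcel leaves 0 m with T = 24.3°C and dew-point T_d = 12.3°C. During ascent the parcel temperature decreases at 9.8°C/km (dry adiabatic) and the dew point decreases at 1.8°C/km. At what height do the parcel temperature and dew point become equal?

T and T_d converge at 9.8 − 1.8 = 8°C per km
Height above start = (24.3 − 12.3) / 8 = 1.5 km
LCL altitude = 0 m + 1500 m = 1500 m

1500 m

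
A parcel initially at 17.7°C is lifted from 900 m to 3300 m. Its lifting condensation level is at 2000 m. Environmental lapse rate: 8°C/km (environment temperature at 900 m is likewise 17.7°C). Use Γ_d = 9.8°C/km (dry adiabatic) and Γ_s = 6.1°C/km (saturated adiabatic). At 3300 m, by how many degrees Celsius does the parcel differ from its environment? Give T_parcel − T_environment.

+0.49°C (parcel warmer than environment)

Parcel:
  From 900 m to 2000 m (dry): cools by 9.8 × 1.1 = 10.78°C, giving 6.92°C.
  From 2000 m to 3300 m (saturated): cools by 6.1 × 1.3 = 7.93°C, giving -1.01°C.
Environment:
  From 900 m to 3300 m (environment): cools by 8 × 2.4 = 19.2°C, giving -1.5°C.
T_parcel − T_env = -1.01 − (-1.5) = +0.49°C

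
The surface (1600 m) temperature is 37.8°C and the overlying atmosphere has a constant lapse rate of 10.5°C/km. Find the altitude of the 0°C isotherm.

5200 m

Height above start = (37.8 − 0) / 10.5 = 3.6 km
Altitude = 1600 m + 3600 m = 5200 m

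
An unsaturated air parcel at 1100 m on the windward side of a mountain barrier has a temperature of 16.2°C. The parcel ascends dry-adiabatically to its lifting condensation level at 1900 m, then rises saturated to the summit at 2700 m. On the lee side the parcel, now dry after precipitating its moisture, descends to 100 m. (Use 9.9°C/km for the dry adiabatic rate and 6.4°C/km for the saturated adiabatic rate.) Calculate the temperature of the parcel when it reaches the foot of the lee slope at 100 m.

1100 → 1900 m (dry, 9.9°C/km): ΔT = -9.9 × 0.8 = -7.92°C → T = 8.28°C
1900 → 2700 m (saturated, 6.4°C/km): ΔT = -6.4 × 0.8 = -5.12°C → T = 3.16°C
2700 → 100 m (dry descent, 9.9°C/km): ΔT = +9.9 × 2.6 = +25.74°C → T = 28.9°C

28.9°C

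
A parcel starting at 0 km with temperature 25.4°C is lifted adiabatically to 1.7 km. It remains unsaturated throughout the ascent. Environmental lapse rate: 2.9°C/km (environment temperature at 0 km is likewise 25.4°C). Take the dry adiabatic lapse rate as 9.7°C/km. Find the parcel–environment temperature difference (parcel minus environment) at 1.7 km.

-11.56°C (parcel cooler than environment)

Parcel:
  From 0 m to 1700 m (dry): cools by 9.7 × 1.7 = 16.49°C, giving 8.91°C.
Environment:
  From 0 m to 1700 m (environment): cools by 2.9 × 1.7 = 4.93°C, giving 20.47°C.
T_parcel − T_env = 8.91 − 20.47 = -11.56°C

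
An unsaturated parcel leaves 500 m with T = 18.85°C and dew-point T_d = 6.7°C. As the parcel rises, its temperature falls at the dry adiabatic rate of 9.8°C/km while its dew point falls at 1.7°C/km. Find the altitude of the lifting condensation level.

T and T_d converge at 9.8 − 1.7 = 8.1°C per km
Height above start = (18.85 − 6.7) / 8.1 = 1.5 km
LCL altitude = 500 m + 1500 m = 2000 m

2000 m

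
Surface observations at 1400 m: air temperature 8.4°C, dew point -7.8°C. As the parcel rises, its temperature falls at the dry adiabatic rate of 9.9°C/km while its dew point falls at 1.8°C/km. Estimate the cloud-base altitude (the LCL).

3400 m

T and T_d converge at 9.9 − 1.8 = 8.1°C per km
Height above start = (8.4 − (-7.8)) / 8.1 = 2 km
LCL altitude = 1400 m + 2000 m = 3400 m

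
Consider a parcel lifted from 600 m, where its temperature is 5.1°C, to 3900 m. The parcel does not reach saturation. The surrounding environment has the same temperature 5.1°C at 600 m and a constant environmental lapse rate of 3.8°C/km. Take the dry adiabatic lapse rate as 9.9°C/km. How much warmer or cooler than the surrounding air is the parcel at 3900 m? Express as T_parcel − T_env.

-20.13°C (parcel cooler than environment)

Parcel:
  600 → 3900 m (dry, 9.9°C/km): ΔT = -9.9 × 3.3 = -32.67°C → T = -27.57°C
Environment:
  600 → 3900 m (environment, 3.8°C/km): ΔT = -3.8 × 3.3 = -12.54°C → T = -7.44°C
T_parcel − T_env = -27.57 − (-7.44) = -20.13°C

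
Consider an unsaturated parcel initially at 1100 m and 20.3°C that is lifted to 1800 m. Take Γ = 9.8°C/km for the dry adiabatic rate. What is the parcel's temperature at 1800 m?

13.44°C

1100 → 1800 m (dry adiabatic, 9.8°C/km): ΔT = -9.8 × 0.7 = -6.86°C → T = 13.44°C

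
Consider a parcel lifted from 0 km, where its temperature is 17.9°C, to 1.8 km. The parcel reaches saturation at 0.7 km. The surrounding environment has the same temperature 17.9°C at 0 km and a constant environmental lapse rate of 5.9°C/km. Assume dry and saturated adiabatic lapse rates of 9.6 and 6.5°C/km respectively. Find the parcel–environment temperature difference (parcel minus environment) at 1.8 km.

-3.25°C (parcel cooler than environment)

Parcel:
  0 → 700 m (dry, 9.6°C/km): ΔT = -9.6 × 0.7 = -6.72°C → T = 11.18°C
  700 → 1800 m (saturated, 6.5°C/km): ΔT = -6.5 × 1.1 = -7.15°C → T = 4.03°C
Environment:
  0 → 1800 m (environment, 5.9°C/km): ΔT = -5.9 × 1.8 = -10.62°C → T = 7.28°C
T_parcel − T_env = 4.03 − 7.28 = -3.25°C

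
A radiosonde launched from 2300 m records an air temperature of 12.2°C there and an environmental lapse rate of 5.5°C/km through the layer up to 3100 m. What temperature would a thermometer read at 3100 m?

2300 → 3100 m (environmental, 5.5°C/km): ΔT = -5.5 × 0.8 = -4.4°C → T = 7.8°C

7.8°C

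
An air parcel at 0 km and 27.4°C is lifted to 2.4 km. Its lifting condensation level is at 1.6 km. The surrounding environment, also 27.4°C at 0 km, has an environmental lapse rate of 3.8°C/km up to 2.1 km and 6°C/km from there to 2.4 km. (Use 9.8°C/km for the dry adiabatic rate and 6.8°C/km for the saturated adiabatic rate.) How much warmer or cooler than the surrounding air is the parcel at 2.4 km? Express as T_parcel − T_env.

Parcel:
  0 → 1600 m (dry, 9.8°C/km): ΔT = -9.8 × 1.6 = -15.68°C → T = 11.72°C
  1600 → 2400 m (saturated, 6.8°C/km): ΔT = -6.8 × 0.8 = -5.44°C → T = 6.28°C
Environment:
  0 → 2100 m (environment, lower layer, 3.8°C/km): ΔT = -3.8 × 2.1 = -7.98°C → T = 19.42°C
  2100 → 2400 m (environment, upper layer, 6°C/km): ΔT = -6 × 0.3 = -1.8°C → T = 17.62°C
T_parcel − T_env = 6.28 − 17.62 = -11.34°C

-11.34°C (parcel cooler than environment)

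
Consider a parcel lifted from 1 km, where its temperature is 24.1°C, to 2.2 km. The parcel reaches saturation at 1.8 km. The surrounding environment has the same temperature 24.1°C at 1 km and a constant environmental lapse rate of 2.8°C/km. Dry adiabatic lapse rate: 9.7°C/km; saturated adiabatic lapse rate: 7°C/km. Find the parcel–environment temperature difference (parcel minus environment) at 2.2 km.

-7.2°C (parcel cooler than environment)

Parcel:
  1000–1800 m, dry: Δz = 0.8 km ⇒ ΔT = -7.76°C; T = 16.34°C
  1800–2200 m, saturated: Δz = 0.4 km ⇒ ΔT = -2.8°C; T = 13.54°C
Environment:
  1000–2200 m, environment: Δz = 1.2 km ⇒ ΔT = -3.36°C; T = 20.74°C
T_parcel − T_env = 13.54 − 20.74 = -7.2°C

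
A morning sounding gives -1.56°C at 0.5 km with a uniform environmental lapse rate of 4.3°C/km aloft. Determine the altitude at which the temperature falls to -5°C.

1.3 km

Height above start = (-1.56 − (-5)) / 4.3 = 0.8 km
Altitude = 500 m + 800 m = 1300 m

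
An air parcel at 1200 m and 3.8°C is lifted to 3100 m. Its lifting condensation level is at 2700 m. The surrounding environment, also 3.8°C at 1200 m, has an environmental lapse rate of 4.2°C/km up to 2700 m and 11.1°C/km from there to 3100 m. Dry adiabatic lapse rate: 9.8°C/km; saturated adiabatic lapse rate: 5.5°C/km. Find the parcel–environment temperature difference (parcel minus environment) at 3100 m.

-6.16°C (parcel cooler than environment)

Parcel:
  1200 → 2700 m (dry, 9.8°C/km): ΔT = -9.8 × 1.5 = -14.7°C → T = -10.9°C
  2700 → 3100 m (saturated, 5.5°C/km): ΔT = -5.5 × 0.4 = -2.2°C → T = -13.1°C
Environment:
  1200 → 2700 m (environment, lower layer, 4.2°C/km): ΔT = -4.2 × 1.5 = -6.3°C → T = -2.5°C
  2700 → 3100 m (environment, upper layer, 11.1°C/km): ΔT = -11.1 × 0.4 = -4.44°C → T = -6.94°C
T_parcel − T_env = -13.1 − (-6.94) = -6.16°C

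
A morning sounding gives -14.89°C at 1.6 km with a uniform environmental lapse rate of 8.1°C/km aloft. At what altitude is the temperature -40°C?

Height above start = (-14.89 − (-40)) / 8.1 = 3.1 km
Altitude = 1600 m + 3100 m = 4700 m

4.7 km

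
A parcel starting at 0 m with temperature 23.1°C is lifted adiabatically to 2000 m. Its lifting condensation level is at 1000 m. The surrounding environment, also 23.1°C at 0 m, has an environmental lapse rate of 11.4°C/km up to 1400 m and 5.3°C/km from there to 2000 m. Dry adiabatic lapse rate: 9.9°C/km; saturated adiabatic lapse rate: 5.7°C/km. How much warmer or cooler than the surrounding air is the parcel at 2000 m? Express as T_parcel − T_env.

Parcel:
  0–1000 m, dry: Δz = 1 km ⇒ ΔT = -9.9°C; T = 13.2°C
  1000–2000 m, saturated: Δz = 1 km ⇒ ΔT = -5.7°C; T = 7.5°C
Environment:
  0–1400 m, environment, lower layer: Δz = 1.4 km ⇒ ΔT = -15.96°C; T = 7.14°C
  1400–2000 m, environment, upper layer: Δz = 0.6 km ⇒ ΔT = -3.18°C; T = 3.96°C
T_parcel − T_env = 7.5 − 3.96 = +3.54°C

+3.54°C (parcel warmer than environment)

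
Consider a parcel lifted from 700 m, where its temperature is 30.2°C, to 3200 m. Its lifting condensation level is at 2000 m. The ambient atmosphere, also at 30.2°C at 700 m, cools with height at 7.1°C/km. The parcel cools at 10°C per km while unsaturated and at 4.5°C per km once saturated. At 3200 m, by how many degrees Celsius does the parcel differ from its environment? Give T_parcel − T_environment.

Parcel:
  700 → 2000 m (dry, 10°C/km): ΔT = -10 × 1.3 = -13°C → T = 17.2°C
  2000 → 3200 m (saturated, 4.5°C/km): ΔT = -4.5 × 1.2 = -5.4°C → T = 11.8°C
Environment:
  700 → 3200 m (environment, 7.1°C/km): ΔT = -7.1 × 2.5 = -17.75°C → T = 12.45°C
T_parcel − T_env = 11.8 − 12.45 = -0.65°C

-0.65°C (parcel cooler than environment)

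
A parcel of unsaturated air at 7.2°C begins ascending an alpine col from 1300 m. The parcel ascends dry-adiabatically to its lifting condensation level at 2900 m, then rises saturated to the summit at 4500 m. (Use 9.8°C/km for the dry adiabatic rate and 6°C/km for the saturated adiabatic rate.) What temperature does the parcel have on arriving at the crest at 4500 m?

Dry to 2900 m: -9.8 × 1.6 km = -15.68°C, so T = -8.48°C.
Saturated to 4500 m: -6 × 1.6 km = -9.6°C, so T = -18.08°C.

-18.08°C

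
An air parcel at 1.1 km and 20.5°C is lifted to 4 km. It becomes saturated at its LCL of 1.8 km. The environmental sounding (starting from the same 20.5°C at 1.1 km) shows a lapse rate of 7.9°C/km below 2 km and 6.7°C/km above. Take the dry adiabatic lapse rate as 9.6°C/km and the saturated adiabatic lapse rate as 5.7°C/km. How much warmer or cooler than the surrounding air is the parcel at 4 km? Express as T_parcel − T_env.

+1.25°C (parcel warmer than environment)

Parcel:
  Dry to 1800 m: -9.6 × 0.7 km = -6.72°C, so T = 13.78°C.
  Saturated to 4000 m: -5.7 × 2.2 km = -12.54°C, so T = 1.24°C.
Environment:
  Environment, lower layer to 2000 m: -7.9 × 0.9 km = -7.11°C, so T = 13.39°C.
  Environment, upper layer to 4000 m: -6.7 × 2 km = -13.4°C, so T = -0.01°C.
T_parcel − T_env = 1.24 − (-0.01) = +1.25°C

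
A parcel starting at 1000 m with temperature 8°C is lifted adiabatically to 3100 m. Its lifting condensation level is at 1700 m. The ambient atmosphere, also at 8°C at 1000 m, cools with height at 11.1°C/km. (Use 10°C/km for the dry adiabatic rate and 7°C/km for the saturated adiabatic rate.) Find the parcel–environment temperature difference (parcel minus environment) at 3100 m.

Parcel:
  From 1000 m to 1700 m (dry): cools by 10 × 0.7 = 7°C, giving 1°C.
  From 1700 m to 3100 m (saturated): cools by 7 × 1.4 = 9.8°C, giving -8.8°C.
Environment:
  From 1000 m to 3100 m (environment): cools by 11.1 × 2.1 = 23.31°C, giving -15.31°C.
T_parcel − T_env = -8.8 − (-15.31) = +6.51°C

+6.51°C (parcel warmer than environment)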